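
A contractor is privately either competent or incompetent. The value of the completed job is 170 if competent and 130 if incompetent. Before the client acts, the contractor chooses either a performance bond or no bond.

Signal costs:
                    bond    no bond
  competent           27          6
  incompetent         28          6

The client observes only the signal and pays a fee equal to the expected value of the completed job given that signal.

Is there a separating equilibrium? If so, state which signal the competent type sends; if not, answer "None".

None

Try competent → bond, incompetent → no bond:
  If types separate, bond earns payment 170 and no bond earns 130.
  Competent: bond gives 170 − 27 = 143; no bond gives 130 − 6 = 124. No deviation. ✓
  Incompetent: no bond gives 130 − 6 = 124; bond gives 170 − 28 = 142. Would deviate. ✗
Try competent → no bond, incompetent → bond:
  If types separate, no bond earns payment 170 and bond earns 130.
  Competent: no bond gives 170 − 6 = 164; bond gives 130 − 27 = 103. No deviation. ✓
  Incompetent: bond gives 130 − 28 = 102; no bond gives 170 − 6 = 164. Would deviate. ✗
Neither assignment is incentive-compatible.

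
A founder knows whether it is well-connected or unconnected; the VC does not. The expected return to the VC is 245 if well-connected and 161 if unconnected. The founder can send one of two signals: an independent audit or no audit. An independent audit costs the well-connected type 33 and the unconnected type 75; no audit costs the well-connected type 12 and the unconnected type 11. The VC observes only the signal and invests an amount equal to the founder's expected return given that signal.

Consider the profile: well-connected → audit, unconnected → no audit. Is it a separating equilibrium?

No

If types separate, audit earns payment 245 and no audit earns 161.
Well-connected: audit gives 245 − 33 = 212; no audit gives 161 − 12 = 149. No deviation. ✓
Unconnected: no audit gives 161 − 11 = 150; audit gives 245 − 75 = 170. Would deviate. ✗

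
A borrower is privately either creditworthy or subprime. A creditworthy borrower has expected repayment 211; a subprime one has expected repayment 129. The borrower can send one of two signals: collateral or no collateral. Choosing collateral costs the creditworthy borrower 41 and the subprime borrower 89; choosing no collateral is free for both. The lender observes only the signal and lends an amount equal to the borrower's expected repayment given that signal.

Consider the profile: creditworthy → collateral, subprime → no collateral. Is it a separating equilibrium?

If types separate, collateral earns payment 211 and no collateral earns 129.
Creditworthy: collateral gives 211 − 41 = 170; no collateral gives 129 − 0 = 129. No deviation. ✓
Subprime: no collateral gives 129 − 0 = 129; collateral gives 211 − 89 = 122. No deviation. ✓
Neither type gains from mimicking the other.

Yes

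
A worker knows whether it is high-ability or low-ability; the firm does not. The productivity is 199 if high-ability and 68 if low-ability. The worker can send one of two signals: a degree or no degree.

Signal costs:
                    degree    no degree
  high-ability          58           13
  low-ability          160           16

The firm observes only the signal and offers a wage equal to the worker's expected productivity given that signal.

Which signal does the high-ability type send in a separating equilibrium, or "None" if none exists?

degree

Try high-ability → degree, low-ability → no degree:
  If types separate, degree earns payment 199 and no degree earns 68.
  High-ability: degree gives 199 − 58 = 141; no degree gives 68 − 13 = 55. No deviation. ✓
  Low-ability: no degree gives 68 − 16 = 52; degree gives 199 − 160 = 39. No deviation. ✓
Both hold — the high-ability type sends degree.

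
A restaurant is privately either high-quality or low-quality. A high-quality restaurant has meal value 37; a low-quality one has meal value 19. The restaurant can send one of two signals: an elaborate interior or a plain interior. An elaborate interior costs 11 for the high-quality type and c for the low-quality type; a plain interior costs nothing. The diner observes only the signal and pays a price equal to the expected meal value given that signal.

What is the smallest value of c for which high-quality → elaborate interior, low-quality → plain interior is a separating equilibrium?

18

Under separation: elaborate interior → high-quality (pays 37); plain interior → low-quality (pays 19).
High-quality: 37 − 11 = 26 ≥ 19 − 0 = 19. Holds regardless of c. ✓
Low-quality: 19 − 0 ≥ 37 − c, so c ≥ 37 − 19 = 18.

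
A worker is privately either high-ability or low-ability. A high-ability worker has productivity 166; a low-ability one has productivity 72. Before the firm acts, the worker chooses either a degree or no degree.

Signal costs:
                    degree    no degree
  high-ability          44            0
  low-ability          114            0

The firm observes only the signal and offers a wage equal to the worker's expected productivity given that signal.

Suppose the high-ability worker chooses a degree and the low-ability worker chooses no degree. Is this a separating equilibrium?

Under separation the firm infers type exactly: degree → high-ability (pays 166), no degree → low-ability (pays 72).
High-ability: degree gives 166 − 44 = 122; no degree gives 72 − 0 = 72. No deviation. ✓
Low-ability: no degree gives 72 − 0 = 72; degree gives 166 − 114 = 52. No deviation. ✓
Both incentive constraints hold.

Yes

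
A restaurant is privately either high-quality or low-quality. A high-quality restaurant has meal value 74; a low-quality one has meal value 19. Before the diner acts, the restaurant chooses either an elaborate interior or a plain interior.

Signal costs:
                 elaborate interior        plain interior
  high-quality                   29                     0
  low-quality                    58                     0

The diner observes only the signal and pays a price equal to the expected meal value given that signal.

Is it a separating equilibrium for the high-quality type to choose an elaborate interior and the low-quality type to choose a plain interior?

Yes

If types separate, elaborate interior earns payment 74 and plain interior earns 19.
High-quality: elaborate interior gives 74 − 29 = 45; plain interior gives 19 − 0 = 19. No deviation. ✓
Low-quality: plain interior gives 19 − 0 = 19; elaborate interior gives 74 − 58 = 16. No deviation. ✓
Neither type gains from mimicking the other.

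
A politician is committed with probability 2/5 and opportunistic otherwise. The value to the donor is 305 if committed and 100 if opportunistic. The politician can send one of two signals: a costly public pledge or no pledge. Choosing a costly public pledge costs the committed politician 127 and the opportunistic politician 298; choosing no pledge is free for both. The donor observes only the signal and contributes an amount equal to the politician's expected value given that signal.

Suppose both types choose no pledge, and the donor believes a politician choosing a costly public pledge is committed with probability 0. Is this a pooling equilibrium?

On the equilibrium path (no pledge) the donor holds the prior 2/5 and pays 2/5·305 + 3/5·100 = 182. Off-path (pledge) belief 0 gives 0·305 + 1·100 = 100.
Committed: no pledge gives 182 − 0 = 182; pledge gives 100 − 127 = -27. Stays. ✓
Opportunistic: no pledge gives 182 − 0 = 182; pledge gives 100 − 298 = -198. Stays. ✓
Beliefs are Bayes-consistent on-path and both types best-respond.

Yes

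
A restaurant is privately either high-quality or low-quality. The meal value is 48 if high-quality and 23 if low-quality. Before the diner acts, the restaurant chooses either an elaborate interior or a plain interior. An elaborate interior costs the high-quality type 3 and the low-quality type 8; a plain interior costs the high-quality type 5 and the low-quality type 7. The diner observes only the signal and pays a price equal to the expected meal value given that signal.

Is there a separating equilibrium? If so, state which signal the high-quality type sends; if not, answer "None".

None

Try high-quality → elaborate interior, low-quality → plain interior:
  Under separation the diner infers type exactly: elaborate interior → high-quality (pays 48), plain interior → low-quality (pays 23).
  High-quality: elaborate interior gives 48 − 3 = 45; plain interior gives 23 − 5 = 18. No deviation. ✓
  Low-quality: plain interior gives 23 − 7 = 16; elaborate interior gives 48 − 8 = 40. Would deviate. ✗
Try high-quality → plain interior, low-quality → elaborate interior:
  Under separation the diner infers type exactly: plain interior → high-quality (pays 48), elaborate interior → low-quality (pays 23).
  High-quality: plain interior gives 48 − 5 = 43; elaborate interior gives 23 − 3 = 20. No deviation. ✓
  Low-quality: elaborate interior gives 23 − 8 = 15; plain interior gives 48 − 7 = 41. Would deviate. ✗
Neither assignment is incentive-compatible.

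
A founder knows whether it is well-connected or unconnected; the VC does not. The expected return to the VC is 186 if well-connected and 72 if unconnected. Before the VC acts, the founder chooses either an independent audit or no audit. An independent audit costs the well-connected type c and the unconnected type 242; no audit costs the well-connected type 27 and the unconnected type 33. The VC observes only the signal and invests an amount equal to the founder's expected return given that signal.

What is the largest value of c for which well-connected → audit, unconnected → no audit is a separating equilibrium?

141

Under separation: audit → well-connected (pays 186); no audit → unconnected (pays 72).
Unconnected: 72 − 33 = 39 ≥ 186 − 242 = -56. Holds regardless of c. ✓
Well-connected: 186 − c ≥ 72 − 27, so c ≤ 186 − 45 = 141.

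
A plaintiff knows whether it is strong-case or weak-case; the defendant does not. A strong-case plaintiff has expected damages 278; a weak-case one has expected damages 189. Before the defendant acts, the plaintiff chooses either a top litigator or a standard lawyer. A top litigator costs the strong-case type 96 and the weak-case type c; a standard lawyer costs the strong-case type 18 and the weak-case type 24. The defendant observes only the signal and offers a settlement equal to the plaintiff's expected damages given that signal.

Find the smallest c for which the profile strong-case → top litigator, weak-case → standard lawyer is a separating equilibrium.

Under separation: top litigator → strong-case (pays 278); standard lawyer → weak-case (pays 189).
Strong-case: 278 − 96 = 182 ≥ 189 − 18 = 171. Holds regardless of c. ✓
Weak-case: 189 − 24 ≥ 278 − c, so c ≥ 278 − 165 = 113.

113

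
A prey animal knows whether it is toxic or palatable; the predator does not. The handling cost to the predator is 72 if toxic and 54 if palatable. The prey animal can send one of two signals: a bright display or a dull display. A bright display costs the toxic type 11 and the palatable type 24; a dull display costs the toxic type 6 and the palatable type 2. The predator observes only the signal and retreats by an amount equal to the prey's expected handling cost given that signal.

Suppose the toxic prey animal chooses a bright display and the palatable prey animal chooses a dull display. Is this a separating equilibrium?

Under separation the predator infers type exactly: bright display → toxic (pays 72), dull display → palatable (pays 54).
Toxic: bright display gives 72 − 11 = 61; dull display gives 54 − 6 = 48. No deviation. ✓
Palatable: dull display gives 54 − 2 = 52; bright display gives 72 − 24 = 48. No deviation. ✓
Both incentive constraints hold.

Yes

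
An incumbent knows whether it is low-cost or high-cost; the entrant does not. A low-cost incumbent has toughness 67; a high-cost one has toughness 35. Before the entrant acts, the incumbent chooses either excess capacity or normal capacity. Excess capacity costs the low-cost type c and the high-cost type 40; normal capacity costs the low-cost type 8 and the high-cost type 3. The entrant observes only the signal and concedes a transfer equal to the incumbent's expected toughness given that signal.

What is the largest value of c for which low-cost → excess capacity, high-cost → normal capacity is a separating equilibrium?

40

Under separation: excess capacity → low-cost (pays 67); normal capacity → high-cost (pays 35).
High-cost: 35 − 3 = 32 ≥ 67 − 40 = 27. Holds regardless of c. ✓
Low-cost: 67 − c ≥ 35 − 8, so c ≤ 67 − 27 = 40.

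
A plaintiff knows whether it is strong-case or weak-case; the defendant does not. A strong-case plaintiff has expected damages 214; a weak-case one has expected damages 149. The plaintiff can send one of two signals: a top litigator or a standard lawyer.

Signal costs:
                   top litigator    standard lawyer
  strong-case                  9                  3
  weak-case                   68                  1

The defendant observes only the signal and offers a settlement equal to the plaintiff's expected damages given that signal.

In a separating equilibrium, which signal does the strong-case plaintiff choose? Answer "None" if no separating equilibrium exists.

top litigator

Try strong-case → top litigator, weak-case → standard lawyer:
  If types separate, top litigator earns payment 214 and standard lawyer earns 149.
  Strong-case: top litigator gives 214 − 9 = 205; standard lawyer gives 149 − 3 = 146. No deviation. ✓
  Weak-case: standard lawyer gives 149 − 1 = 148; top litigator gives 214 − 68 = 146. No deviation. ✓
Both hold — the strong-case type sends top litigator.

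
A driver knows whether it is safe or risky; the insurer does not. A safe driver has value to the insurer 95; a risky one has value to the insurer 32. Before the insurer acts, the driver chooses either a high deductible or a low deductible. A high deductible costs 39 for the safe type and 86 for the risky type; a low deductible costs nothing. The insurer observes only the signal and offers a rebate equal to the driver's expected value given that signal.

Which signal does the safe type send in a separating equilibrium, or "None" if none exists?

high deductible

Try safe → high deductible, risky → low deductible:
  If types separate, high deductible earns payment 95 and low deductible earns 32.
  Safe: high deductible gives 95 − 39 = 56; low deductible gives 32 − 0 = 32. No deviation. ✓
  Risky: low deductible gives 32 − 0 = 32; high deductible gives 95 − 86 = 9. No deviation. ✓
Both hold — the safe type sends high deductible.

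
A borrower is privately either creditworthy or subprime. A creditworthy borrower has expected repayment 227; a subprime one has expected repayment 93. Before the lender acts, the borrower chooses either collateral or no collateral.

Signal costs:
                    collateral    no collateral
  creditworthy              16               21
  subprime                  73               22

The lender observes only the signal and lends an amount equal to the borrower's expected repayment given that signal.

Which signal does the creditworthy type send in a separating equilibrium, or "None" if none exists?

Try creditworthy → collateral, subprime → no collateral:
  If types separate, collateral earns payment 227 and no collateral earns 93.
  Creditworthy: collateral gives 227 − 16 = 211; no collateral gives 93 − 21 = 72. No deviation. ✓
  Subprime: no collateral gives 93 − 22 = 71; collateral gives 227 − 73 = 154. Would deviate. ✗
Try creditworthy → no collateral, subprime → collateral:
  If types separate, no collateral earns payment 227 and collateral earns 93.
  Creditworthy: no collateral gives 227 − 21 = 206; collateral gives 93 − 16 = 77. No deviation. ✓
  Subprime: collateral gives 93 − 73 = 20; no collateral gives 227 − 22 = 205. Would deviate. ✗
Neither assignment is incentive-compatible.

None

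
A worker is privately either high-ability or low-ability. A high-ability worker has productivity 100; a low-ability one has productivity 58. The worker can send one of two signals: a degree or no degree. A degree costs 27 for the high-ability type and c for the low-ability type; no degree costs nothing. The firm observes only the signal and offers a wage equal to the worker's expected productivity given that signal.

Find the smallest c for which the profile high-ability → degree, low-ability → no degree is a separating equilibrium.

42

Under separation: degree → high-ability (pays 100); no degree → low-ability (pays 58).
High-ability: 100 − 27 = 73 ≥ 58 − 0 = 58. Holds regardless of c. ✓
Low-ability: 58 − 0 ≥ 100 − c, so c ≥ 100 − 58 = 42.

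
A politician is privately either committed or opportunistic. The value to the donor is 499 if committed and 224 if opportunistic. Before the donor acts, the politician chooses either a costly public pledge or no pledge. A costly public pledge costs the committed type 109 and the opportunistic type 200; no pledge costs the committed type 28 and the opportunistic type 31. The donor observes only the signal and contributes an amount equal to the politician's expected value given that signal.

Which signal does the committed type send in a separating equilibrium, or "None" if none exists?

Try committed → pledge, opportunistic → no pledge:
  If types separate, pledge earns payment 499 and no pledge earns 224.
  Committed: pledge gives 499 − 109 = 390; no pledge gives 224 − 28 = 196. No deviation. ✓
  Opportunistic: no pledge gives 224 − 31 = 193; pledge gives 499 − 200 = 299. Would deviate. ✗
Try committed → no pledge, opportunistic → pledge:
  If types separate, no pledge earns payment 499 and pledge earns 224.
  Committed: no pledge gives 499 − 28 = 471; pledge gives 224 − 109 = 115. No deviation. ✓
  Opportunistic: pledge gives 224 − 200 = 24; no pledge gives 499 − 31 = 468. Would deviate. ✗
Neither assignment is incentive-compatible.

None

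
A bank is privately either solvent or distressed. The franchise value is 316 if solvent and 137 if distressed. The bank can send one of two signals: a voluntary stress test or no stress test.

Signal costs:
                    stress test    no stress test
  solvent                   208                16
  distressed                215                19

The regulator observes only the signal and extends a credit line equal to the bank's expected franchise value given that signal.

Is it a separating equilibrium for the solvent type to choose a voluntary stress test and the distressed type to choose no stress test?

No

If types separate, stress test earns payment 316 and no stress test earns 137.
Solvent: stress test gives 316 − 208 = 108; no stress test gives 137 − 16 = 121. Would deviate. ✗
Distressed: no stress test gives 137 − 19 = 118; stress test gives 316 − 215 = 101. No deviation. ✓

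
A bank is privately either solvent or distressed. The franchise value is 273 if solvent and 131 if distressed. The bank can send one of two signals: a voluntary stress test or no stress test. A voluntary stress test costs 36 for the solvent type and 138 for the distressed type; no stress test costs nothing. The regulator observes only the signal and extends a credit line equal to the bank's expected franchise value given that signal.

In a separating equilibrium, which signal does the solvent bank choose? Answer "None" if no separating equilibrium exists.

Try solvent → stress test, distressed → no stress test:
  If types separate, stress test earns payment 273 and no stress test earns 131.
  Solvent: stress test gives 273 − 36 = 237; no stress test gives 131 − 0 = 131. No deviation. ✓
  Distressed: no stress test gives 131 − 0 = 131; stress test gives 273 − 138 = 135. Would deviate. ✗
Try solvent → no stress test, distressed → stress test:
  If types separate, no stress test earns payment 273 and stress test earns 131.
  Solvent: no stress test gives 273 − 0 = 273; stress test gives 131 − 36 = 95. No deviation. ✓
  Distressed: stress test gives 131 − 138 = -7; no stress test gives 273 − 0 = 273. Would deviate. ✗
Neither assignment is incentive-compatible.

None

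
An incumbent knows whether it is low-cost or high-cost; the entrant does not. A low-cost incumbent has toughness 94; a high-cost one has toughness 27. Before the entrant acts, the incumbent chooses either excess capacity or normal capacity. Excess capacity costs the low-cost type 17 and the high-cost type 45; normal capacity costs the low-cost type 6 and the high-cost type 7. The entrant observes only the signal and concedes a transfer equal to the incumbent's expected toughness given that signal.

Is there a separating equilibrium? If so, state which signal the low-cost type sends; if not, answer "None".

Try low-cost → excess capacity, high-cost → normal capacity:
  If types separate, excess capacity earns payment 94 and normal capacity earns 27.
  Low-cost: excess capacity gives 94 − 17 = 77; normal capacity gives 27 − 6 = 21. No deviation. ✓
  High-cost: normal capacity gives 27 − 7 = 20; excess capacity gives 94 − 45 = 49. Would deviate. ✗
Try low-cost → normal capacity, high-cost → excess capacity:
  If types separate, normal capacity earns payment 94 and excess capacity earns 27.
  Low-cost: normal capacity gives 94 − 6 = 88; excess capacity gives 27 − 17 = 10. No deviation. ✓
  High-cost: excess capacity gives 27 − 45 = -18; normal capacity gives 94 − 7 = 87. Would deviate. ✗
Neither assignment is incentive-compatible.

None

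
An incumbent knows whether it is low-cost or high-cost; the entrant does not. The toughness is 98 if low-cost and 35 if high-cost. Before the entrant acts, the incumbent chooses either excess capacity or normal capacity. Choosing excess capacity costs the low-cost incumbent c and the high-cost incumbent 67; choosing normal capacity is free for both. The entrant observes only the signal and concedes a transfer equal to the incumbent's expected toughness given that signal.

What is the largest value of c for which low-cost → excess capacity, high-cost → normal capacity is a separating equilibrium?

Under separation: excess capacity → low-cost (pays 98); normal capacity → high-cost (pays 35).
High-cost: 35 − 0 = 35 ≥ 98 − 67 = 31. Holds regardless of c. ✓
Low-cost: 98 − c ≥ 35 − 0, so c ≤ 98 − 35 = 63.

63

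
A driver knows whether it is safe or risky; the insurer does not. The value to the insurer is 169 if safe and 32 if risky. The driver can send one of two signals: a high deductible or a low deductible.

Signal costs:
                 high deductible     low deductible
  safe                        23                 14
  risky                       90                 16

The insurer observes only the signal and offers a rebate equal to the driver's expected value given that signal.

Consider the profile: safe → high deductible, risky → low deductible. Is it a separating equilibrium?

No

Under separation the insurer infers type exactly: high deductible → safe (pays 169), low deductible → risky (pays 32).
Safe: high deductible gives 169 − 23 = 146; low deductible gives 32 − 14 = 18. No deviation. ✓
Risky: low deductible gives 32 − 16 = 16; high deductible gives 169 − 90 = 79. Would deviate. ✗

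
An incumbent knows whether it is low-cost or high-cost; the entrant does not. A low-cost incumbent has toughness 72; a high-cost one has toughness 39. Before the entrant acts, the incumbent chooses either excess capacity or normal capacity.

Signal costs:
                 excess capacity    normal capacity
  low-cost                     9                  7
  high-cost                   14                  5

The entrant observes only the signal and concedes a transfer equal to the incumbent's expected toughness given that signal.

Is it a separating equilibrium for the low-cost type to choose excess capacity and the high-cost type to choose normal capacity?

No

If types separate, excess capacity earns payment 72 and normal capacity earns 39.
Low-cost: excess capacity gives 72 − 9 = 63; normal capacity gives 39 − 7 = 32. No deviation. ✓
High-cost: normal capacity gives 39 − 5 = 34; excess capacity gives 72 − 14 = 58. Would deviate. ✗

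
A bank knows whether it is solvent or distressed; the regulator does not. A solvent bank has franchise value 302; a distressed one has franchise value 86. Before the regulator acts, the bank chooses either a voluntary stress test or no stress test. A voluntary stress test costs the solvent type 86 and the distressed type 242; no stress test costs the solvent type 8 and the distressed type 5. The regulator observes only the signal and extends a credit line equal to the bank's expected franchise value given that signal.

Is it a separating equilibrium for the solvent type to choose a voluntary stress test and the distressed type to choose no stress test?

If types separate, stress test earns payment 302 and no stress test earns 86.
Solvent: stress test gives 302 − 86 = 216; no stress test gives 86 − 8 = 78. No deviation. ✓
Distressed: no stress test gives 86 − 5 = 81; stress test gives 302 − 242 = 60. No deviation. ✓
Both incentive constraints hold.

Yes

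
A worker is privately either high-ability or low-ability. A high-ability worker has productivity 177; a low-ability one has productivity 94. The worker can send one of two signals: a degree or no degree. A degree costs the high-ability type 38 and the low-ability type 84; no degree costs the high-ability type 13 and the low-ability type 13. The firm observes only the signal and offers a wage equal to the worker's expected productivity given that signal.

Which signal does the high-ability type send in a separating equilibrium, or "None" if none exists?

None

Try high-ability → degree, low-ability → no degree:
  Under separation the firm infers type exactly: degree → high-ability (pays 177), no degree → low-ability (pays 94).
  High-ability: degree gives 177 − 38 = 139; no degree gives 94 − 13 = 81. No deviation. ✓
  Low-ability: no degree gives 94 − 13 = 81; degree gives 177 − 84 = 93. Would deviate. ✗
Try high-ability → no degree, low-ability → degree:
  Under separation the firm infers type exactly: no degree → high-ability (pays 177), degree → low-ability (pays 94).
  High-ability: no degree gives 177 − 13 = 164; degree gives 94 − 38 = 56. No deviation. ✓
  Low-ability: degree gives 94 − 84 = 10; no degree gives 177 − 13 = 164. Would deviate. ✗
Neither assignment is incentive-compatible.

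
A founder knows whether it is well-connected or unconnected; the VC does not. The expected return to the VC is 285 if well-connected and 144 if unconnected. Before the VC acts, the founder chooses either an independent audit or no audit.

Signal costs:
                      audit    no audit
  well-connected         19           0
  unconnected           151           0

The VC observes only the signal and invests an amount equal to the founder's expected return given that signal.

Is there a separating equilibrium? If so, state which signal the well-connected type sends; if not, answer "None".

audit

Try well-connected → audit, unconnected → no audit:
  If types separate, audit earns payment 285 and no audit earns 144.
  Well-connected: audit gives 285 − 19 = 266; no audit gives 144 − 0 = 144. No deviation. ✓
  Unconnected: no audit gives 144 − 0 = 144; audit gives 285 − 151 = 134. No deviation. ✓
Both hold — the well-connected type sends audit.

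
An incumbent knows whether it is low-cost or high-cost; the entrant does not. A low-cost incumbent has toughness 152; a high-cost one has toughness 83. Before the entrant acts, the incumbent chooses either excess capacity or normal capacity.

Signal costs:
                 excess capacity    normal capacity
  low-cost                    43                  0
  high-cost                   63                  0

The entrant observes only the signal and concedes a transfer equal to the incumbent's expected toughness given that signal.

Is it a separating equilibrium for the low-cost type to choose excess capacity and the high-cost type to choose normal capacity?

If types separate, excess capacity earns payment 152 and normal capacity earns 83.
Low-cost: excess capacity gives 152 − 43 = 109; normal capacity gives 83 − 0 = 83. No deviation. ✓
High-cost: normal capacity gives 83 − 0 = 83; excess capacity gives 152 − 63 = 89. Would deviate. ✗

No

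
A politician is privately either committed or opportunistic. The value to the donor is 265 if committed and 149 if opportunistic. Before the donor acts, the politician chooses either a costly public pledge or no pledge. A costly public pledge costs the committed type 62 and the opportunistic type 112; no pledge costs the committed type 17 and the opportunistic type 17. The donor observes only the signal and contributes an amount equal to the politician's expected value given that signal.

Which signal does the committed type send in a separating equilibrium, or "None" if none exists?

None

Try committed → pledge, opportunistic → no pledge:
  If types separate, pledge earns payment 265 and no pledge earns 149.
  Committed: pledge gives 265 − 62 = 203; no pledge gives 149 − 17 = 132. No deviation. ✓
  Opportunistic: no pledge gives 149 − 17 = 132; pledge gives 265 − 112 = 153. Would deviate. ✗
Try committed → no pledge, opportunistic → pledge:
  If types separate, no pledge earns payment 265 and pledge earns 149.
  Committed: no pledge gives 265 − 17 = 248; pledge gives 149 − 62 = 87. No deviation. ✓
  Opportunistic: pledge gives 149 − 112 = 37; no pledge gives 265 − 17 = 248. Would deviate. ✗
Neither assignment is incentive-compatible.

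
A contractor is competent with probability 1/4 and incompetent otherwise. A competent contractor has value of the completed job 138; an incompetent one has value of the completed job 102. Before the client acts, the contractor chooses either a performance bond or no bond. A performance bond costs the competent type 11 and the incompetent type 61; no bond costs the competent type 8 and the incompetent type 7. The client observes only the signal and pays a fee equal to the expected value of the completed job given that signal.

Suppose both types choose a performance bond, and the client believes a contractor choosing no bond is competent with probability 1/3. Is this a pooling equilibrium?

On the equilibrium path (bond) the client holds the prior 1/4 and pays 1/4·138 + 3/4·102 = 111. Off-path (no bond) belief 1/3 gives 1/3·138 + 2/3·102 = 114.
Competent: bond gives 111 − 11 = 100; no bond gives 114 − 8 = 106. Deviates. ✗
Incompetent: bond gives 111 − 61 = 50; no bond gives 114 − 7 = 107. Deviates. ✗

No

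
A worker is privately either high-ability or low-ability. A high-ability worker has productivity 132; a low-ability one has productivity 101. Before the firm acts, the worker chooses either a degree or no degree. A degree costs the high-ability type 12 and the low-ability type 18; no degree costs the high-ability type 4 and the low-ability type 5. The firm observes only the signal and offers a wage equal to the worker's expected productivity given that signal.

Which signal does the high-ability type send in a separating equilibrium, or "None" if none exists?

Try high-ability → degree, low-ability → no degree:
  Under separation the firm infers type exactly: degree → high-ability (pays 132), no degree → low-ability (pays 101).
  High-ability: degree gives 132 − 12 = 120; no degree gives 101 − 4 = 97. No deviation. ✓
  Low-ability: no degree gives 101 − 5 = 96; degree gives 132 − 18 = 114. Would deviate. ✗
Try high-ability → no degree, low-ability → degree:
  Under separation the firm infers type exactly: no degree → high-ability (pays 132), degree → low-ability (pays 101).
  High-ability: no degree gives 132 − 4 = 128; degree gives 101 − 12 = 89. No deviation. ✓
  Low-ability: degree gives 101 − 18 = 83; no degree gives 132 − 5 = 127. Would deviate. ✗
Neither assignment is incentive-compatible.

None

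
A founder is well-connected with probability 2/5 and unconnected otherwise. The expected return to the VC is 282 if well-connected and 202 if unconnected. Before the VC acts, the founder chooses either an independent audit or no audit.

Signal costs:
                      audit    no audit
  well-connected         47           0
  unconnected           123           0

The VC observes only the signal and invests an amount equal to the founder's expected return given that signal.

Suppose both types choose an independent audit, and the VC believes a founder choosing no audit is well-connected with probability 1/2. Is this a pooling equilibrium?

No

At the pooled signal (audit) the VC holds the prior 2/5 and pays 2/5·282 + 3/5·202 = 234. Off-path (no audit) belief 1/2 gives 1/2·282 + 1/2·202 = 242.
Well-connected: audit gives 234 − 47 = 187; no audit gives 242 − 0 = 242. Deviates. ✗
Unconnected: audit gives 234 − 123 = 111; no audit gives 242 − 0 = 242. Deviates. ✗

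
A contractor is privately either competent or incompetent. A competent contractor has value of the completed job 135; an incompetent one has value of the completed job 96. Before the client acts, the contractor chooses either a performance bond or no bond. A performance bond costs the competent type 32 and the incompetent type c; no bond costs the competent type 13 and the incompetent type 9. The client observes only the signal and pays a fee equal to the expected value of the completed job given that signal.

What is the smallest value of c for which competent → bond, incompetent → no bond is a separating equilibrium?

48

Under separation: bond → competent (pays 135); no bond → incompetent (pays 96).
Competent: 135 − 32 = 103 ≥ 96 − 13 = 83. Holds regardless of c. ✓
Incompetent: 96 − 9 ≥ 135 − c, so c ≥ 135 − 87 = 48.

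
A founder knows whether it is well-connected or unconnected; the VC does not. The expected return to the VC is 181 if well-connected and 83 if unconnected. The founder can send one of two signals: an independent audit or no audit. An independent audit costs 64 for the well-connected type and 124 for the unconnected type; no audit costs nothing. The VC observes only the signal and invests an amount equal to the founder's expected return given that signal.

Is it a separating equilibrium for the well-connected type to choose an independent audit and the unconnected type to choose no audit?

Yes

If types separate, audit earns payment 181 and no audit earns 83.
Well-connected: audit gives 181 − 64 = 117; no audit gives 83 − 0 = 83. No deviation. ✓
Unconnected: no audit gives 83 − 0 = 83; audit gives 181 − 124 = 57. No deviation. ✓
Both incentive constraints hold.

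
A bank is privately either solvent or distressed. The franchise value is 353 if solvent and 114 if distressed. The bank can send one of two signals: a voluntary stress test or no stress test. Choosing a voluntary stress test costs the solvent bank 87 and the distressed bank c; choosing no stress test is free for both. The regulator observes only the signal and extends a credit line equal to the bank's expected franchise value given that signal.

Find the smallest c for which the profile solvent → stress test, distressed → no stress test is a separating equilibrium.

Under separation: stress test → solvent (pays 353); no stress test → distressed (pays 114).
Solvent: 353 − 87 = 266 ≥ 114 − 0 = 114. Holds regardless of c. ✓
Distressed: 114 − 0 ≥ 353 − c, so c ≥ 353 − 114 = 239.

239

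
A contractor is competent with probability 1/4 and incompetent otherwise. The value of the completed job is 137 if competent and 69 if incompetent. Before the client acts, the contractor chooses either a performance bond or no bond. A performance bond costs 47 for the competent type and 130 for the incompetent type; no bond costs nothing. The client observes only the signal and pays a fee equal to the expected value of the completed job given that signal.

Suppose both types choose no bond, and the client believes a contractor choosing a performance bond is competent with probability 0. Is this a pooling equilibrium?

Yes

On the equilibrium path (no bond) the client holds the prior 1/4 and pays 1/4·137 + 3/4·69 = 86. Off-path (bond) belief 0 gives 0·137 + 1·69 = 69.
Competent: no bond gives 86 − 0 = 86; bond gives 69 − 47 = 22. Stays. ✓
Incompetent: no bond gives 86 − 0 = 86; bond gives 69 − 130 = -61. Stays. ✓
Beliefs are Bayes-consistent on-path and both types best-respond.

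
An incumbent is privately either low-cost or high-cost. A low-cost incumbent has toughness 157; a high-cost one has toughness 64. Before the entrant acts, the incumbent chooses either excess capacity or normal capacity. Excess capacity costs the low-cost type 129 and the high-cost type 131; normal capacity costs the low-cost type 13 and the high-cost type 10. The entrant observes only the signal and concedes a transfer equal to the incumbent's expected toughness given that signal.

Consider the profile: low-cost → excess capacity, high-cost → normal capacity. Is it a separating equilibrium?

If types separate, excess capacity earns payment 157 and normal capacity earns 64.
Low-cost: excess capacity gives 157 − 129 = 28; normal capacity gives 64 − 13 = 51. Would deviate. ✗
High-cost: normal capacity gives 64 − 10 = 54; excess capacity gives 157 − 131 = 26. No deviation. ✓

No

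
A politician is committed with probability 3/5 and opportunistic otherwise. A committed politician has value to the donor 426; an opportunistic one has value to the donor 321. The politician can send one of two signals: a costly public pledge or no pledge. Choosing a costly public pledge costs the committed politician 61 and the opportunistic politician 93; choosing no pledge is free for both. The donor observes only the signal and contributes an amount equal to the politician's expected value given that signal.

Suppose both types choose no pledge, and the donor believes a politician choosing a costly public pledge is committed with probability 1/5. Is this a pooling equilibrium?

Yes

On the equilibrium path (no pledge) the donor holds the prior 3/5 and pays 3/5·426 + 2/5·321 = 384. Off-path (pledge) belief 1/5 gives 1/5·426 + 4/5·321 = 342.
Committed: no pledge gives 384 − 0 = 384; pledge gives 342 − 61 = 281. Stays. ✓
Opportunistic: no pledge gives 384 − 0 = 384; pledge gives 342 − 93 = 249. Stays. ✓
Beliefs are Bayes-consistent on-path and both types best-respond.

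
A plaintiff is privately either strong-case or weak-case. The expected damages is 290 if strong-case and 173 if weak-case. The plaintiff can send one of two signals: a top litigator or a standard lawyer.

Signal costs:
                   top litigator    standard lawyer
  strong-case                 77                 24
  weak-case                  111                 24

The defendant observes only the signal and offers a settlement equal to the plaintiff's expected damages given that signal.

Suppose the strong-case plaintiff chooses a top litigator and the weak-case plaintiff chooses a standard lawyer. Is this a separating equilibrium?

No

If types separate, top litigator earns payment 290 and standard lawyer earns 173.
Strong-case: top litigator gives 290 − 77 = 213; standard lawyer gives 173 − 24 = 149. No deviation. ✓
Weak-case: standard lawyer gives 173 − 24 = 149; top litigator gives 290 − 111 = 179. Would deviate. ✗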